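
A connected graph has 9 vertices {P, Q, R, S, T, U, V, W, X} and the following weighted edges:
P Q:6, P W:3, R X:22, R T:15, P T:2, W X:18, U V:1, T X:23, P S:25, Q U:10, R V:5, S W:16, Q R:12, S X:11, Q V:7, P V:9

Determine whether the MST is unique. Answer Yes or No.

Kruskal's algorithm — process edges by increasing weight (ties by edge label):
U V (1): add — endpoints in different components.
P T (2): add — endpoints in different components.
P W (3): add — endpoints in different components.
R V (5): add — endpoints in different components.
P Q (6): add — endpoints in different components.
Q V (7): add — endpoints in different components.
P V (9): skip — P and V already connected.
Q U (10): skip — U and Q already connected.
S X (11): add — endpoints in different components.
Q R (12): skip — R and Q already connected.
R T (15): skip — R and T already connected.
S W (16): add — endpoints in different components.
Every non-tree edge has weight strictly greater than the heaviest edge on the tree path between its endpoints, so the MST is unique.

Yes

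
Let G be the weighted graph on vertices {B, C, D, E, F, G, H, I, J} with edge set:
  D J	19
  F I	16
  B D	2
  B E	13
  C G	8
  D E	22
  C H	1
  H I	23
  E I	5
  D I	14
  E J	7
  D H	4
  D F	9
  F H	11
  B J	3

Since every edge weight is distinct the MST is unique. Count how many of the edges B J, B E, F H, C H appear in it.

2

Kruskal's algorithm — process edges by increasing weight (ties by edge label):
C H (1): add — endpoints in different components.
B D (2): add — endpoints in different components.
B J (3): add — endpoints in different components.
D H (4): add — endpoints in different components.
E I (5): add — endpoints in different components.
E J (7): add — endpoints in different components.
C G (8): add — endpoints in different components.
D F (9): add — endpoints in different components.
MST edge set: {C H, B D, B J, D H, E I, E J, C G, D F}.
Of the listed edges, {B J, C H} are in the MST → 2.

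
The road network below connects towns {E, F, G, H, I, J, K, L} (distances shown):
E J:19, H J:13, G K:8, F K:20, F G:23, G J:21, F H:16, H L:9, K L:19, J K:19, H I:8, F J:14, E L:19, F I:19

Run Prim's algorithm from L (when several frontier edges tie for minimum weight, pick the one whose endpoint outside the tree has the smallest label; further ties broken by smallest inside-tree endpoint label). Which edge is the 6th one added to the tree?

Prim's algorithm from L:
Step 1: cheapest edge leaving the tree is H L (9); add H.
Step 2: cheapest edge leaving the tree is H I (8); add I.
Step 3: cheapest edge leaving the tree is H J (13); add J.
Step 4: cheapest edge leaving the tree is F J (14); add F.
Step 5: cheapest edge leaving the tree is E J (19); add E.
Step 6: cheapest edge leaving the tree is J K (19); add K.
Step 7: cheapest edge leaving the tree is G K (8); add G.
The 6th edge added is J K.

J-K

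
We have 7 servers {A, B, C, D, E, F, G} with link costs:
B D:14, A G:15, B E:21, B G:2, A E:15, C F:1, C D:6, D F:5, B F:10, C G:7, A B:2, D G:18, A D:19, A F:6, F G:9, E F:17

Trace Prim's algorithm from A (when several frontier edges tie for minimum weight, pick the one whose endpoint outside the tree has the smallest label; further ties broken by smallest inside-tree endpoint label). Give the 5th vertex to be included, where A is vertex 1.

C

Grow the tree from A using Prim:
Step 1: cheapest edge leaving the tree is A B (2); add B.
Step 2: cheapest edge leaving the tree is B G (2); add G.
Step 3: cheapest edge leaving the tree is A F (6); add F.
Step 4: cheapest edge leaving the tree is C F (1); add C.
Step 5: cheapest edge leaving the tree is D F (5); add D.
Step 6: cheapest edge leaving the tree is A E (15); add E.
Vertex order: A, B, G, F, C, D, E. The 5th vertex is C.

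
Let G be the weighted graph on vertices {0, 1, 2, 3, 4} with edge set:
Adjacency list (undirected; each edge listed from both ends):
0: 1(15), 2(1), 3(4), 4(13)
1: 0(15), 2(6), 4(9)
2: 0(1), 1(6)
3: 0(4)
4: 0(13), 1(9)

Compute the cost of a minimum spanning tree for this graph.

Prim's algorithm from 0:
Step 1: frontier [0 2 1, 0 3 4, 0 4 13, 0 1 15] → take 0 2 (1); add 2.
Step 2: frontier [0 3 4, 0 4 13, 0 1 15, 1 2 6] → take 0 3 (4); add 3.
Step 3: frontier [0 4 13, 0 1 15, 1 2 6] → take 1 2 (6); add 1.
Step 4: frontier [0 4 13, 1 4 9] → take 1 4 (9); add 4.
MST edges: 0 2, 0 3, 1 2, 1 4; total weight 1+4+6+9 = 20.

20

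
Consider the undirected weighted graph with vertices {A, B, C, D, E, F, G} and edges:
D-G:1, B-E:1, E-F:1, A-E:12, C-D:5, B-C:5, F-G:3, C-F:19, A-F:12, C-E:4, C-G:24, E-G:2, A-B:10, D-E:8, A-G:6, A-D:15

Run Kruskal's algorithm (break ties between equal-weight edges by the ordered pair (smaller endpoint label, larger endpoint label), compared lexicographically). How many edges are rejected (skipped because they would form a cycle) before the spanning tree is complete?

3

Sort edges by weight, then run Kruskal:
B-E (1): add. Components now {A} {B,E} {C} {D} {F} {G}
D-G (1): add. Components now {A} {B,E} {C} {D,G} {F}
E-F (1): add. Components now {A} {B,E,F} {C} {D,G}
E-G (2): add. Components now {A} {B,D,E,F,G} {C}
F-G (3): skip — F and G already connected.
C-E (4): add. Components now {A} {B,C,D,E,F,G}
B-C (5): skip — B and C already connected.
C-D (5): skip — C and D already connected.
A-G (6): add. Components now {A,B,C,D,E,F,G}
Edges rejected before the tree was complete: 3.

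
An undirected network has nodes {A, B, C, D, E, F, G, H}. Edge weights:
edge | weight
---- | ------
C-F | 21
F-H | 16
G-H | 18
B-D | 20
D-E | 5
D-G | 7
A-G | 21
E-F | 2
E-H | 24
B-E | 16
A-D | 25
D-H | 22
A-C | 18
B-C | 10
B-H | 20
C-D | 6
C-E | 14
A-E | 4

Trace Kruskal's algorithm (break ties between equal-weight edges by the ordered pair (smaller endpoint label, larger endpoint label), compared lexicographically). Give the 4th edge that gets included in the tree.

Sort edges by weight, then run Kruskal:
E-F (2): add — endpoints in different components.
A-E (4): add — endpoints in different components.
D-E (5): add — endpoints in different components.
C-D (6): add — endpoints in different components.
D-G (7): add — endpoints in different components.
B-C (10): add — endpoints in different components.
C-E (14): skip — C and E already connected.
B-E (16): skip — B and E already connected.
F-H (16): add — endpoints in different components.
The 4th edge added is C-D.

C-D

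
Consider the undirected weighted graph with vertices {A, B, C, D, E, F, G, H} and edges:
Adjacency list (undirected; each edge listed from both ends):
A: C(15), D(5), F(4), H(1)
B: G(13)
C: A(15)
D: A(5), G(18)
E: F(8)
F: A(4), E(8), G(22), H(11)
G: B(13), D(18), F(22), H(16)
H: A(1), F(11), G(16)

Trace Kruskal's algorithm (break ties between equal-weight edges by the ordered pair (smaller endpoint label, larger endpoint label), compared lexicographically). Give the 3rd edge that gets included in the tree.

A-D

Sort edges by weight, then run Kruskal:
A H (1): add — endpoints in different components.
A F (4): add — endpoints in different components.
A D (5): add — endpoints in different components.
E F (8): add — endpoints in different components.
F H (11): skip — F and H already connected.
B G (13): add — endpoints in different components.
A C (15): add — endpoints in different components.
G H (16): add — endpoints in different components.
The 3rd edge added is A D.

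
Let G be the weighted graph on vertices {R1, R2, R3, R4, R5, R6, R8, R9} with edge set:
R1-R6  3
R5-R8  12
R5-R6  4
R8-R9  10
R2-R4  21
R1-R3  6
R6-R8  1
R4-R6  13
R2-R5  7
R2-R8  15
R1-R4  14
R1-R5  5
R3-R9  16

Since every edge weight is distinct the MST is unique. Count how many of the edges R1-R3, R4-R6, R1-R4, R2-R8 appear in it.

Kruskal: consider edges lightest-first.
R6-R8 (1): add — endpoints in different components.
R1-R6 (3): add — endpoints in different components.
R5-R6 (4): add — endpoints in different components.
R1-R5 (5): skip — R1 and R5 already connected.
R1-R3 (6): add — endpoints in different components.
R2-R5 (7): add — endpoints in different components.
R8-R9 (10): add — endpoints in different components.
R5-R8 (12): skip — R8 and R5 already connected.
R4-R6 (13): add — endpoints in different components.
MST edge set: {R6-R8, R1-R6, R5-R6, R1-R3, R2-R5, R8-R9, R4-R6}.
Of the listed edges, {R1-R3, R4-R6} are in the MST → 2.

2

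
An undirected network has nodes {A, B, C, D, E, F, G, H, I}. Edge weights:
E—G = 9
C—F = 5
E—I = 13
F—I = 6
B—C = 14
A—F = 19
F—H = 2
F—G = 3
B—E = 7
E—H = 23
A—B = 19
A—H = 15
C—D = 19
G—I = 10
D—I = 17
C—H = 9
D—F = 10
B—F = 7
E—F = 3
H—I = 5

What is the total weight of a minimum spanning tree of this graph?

50

Grow the tree from C using Prim:
Step 1: cheapest edge leaving the tree is C—F (5); add F.
Step 2: cheapest edge leaving the tree is F—H (2); add H.
Step 3: cheapest edge leaving the tree is E—F (3); add E.
Step 4: cheapest edge leaving the tree is F—G (3); add G.
Step 5: cheapest edge leaving the tree is H—I (5); add I.
Step 6: cheapest edge leaving the tree is B—E (7); add B.
Step 7: cheapest edge leaving the tree is D—F (10); add D.
Step 8: cheapest edge leaving the tree is A—H (15); add A.
MST edges: C—F, F—H, E—F, F—G, H—I, B—E, D—F, A—H; total weight 5+2+3+3+5+7+10+15 = 50.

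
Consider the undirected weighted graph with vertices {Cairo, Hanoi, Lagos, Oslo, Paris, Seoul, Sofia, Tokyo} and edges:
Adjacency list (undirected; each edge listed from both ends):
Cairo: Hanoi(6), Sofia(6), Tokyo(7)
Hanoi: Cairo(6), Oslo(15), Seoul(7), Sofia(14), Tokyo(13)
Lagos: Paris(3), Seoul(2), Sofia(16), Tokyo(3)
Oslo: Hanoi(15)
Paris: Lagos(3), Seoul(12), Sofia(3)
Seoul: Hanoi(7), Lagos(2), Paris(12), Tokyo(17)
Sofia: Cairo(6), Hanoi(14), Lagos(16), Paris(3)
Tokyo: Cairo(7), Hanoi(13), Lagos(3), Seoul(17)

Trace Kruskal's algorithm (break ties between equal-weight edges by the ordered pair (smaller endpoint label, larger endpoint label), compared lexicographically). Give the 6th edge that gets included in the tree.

Cairo-Sofia

Sort edges by weight, then run Kruskal:
Lagos–Seoul (2): add — endpoints in different components.
Lagos–Paris (3): add — endpoints in different components.
Lagos–Tokyo (3): add — endpoints in different components.
Paris–Sofia (3): add — endpoints in different components.
Cairo–Hanoi (6): add — endpoints in different components.
Cairo–Sofia (6): add — endpoints in different components.
Cairo–Tokyo (7): skip — Tokyo and Cairo already connected.
Hanoi–Seoul (7): skip — Seoul and Hanoi already connected.
Paris–Seoul (12): skip — Seoul and Paris already connected.
Hanoi–Tokyo (13): skip — Tokyo and Hanoi already connected.
Hanoi–Sofia (14): skip — Sofia and Hanoi already connected.
Hanoi–Oslo (15): add — endpoints in different components.
The 6th edge added is Cairo–Sofia.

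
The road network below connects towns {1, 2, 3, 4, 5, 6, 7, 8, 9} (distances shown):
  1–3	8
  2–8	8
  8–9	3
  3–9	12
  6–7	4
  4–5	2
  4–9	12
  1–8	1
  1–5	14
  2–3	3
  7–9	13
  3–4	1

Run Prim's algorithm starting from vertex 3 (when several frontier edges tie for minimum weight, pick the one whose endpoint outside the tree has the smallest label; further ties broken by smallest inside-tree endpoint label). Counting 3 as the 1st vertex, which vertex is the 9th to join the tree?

Prim, starting at 3.
Step 1: frontier [3–4 1, 2–3 3, 1–3 8, 3–9 12] → take 3–4 (1); add 4.
Step 2: frontier [2–3 3, 1–3 8, 3–9 12, 4–5 2, 4–9 12] → take 4–5 (2); add 5.
Step 3: frontier [2–3 3, 1–3 8, 3–9 12, 4–9 12, 1–5 14] → take 2–3 (3); add 2.
Step 4: frontier [2–8 8, 1–3 8, 3–9 12, 4–9 12, 1–5 14] → take 1–3 (8); add 1.
Step 5: frontier [1–8 1, 2–8 8, 3–9 12, 4–9 12] → take 1–8 (1); add 8.
Step 6: frontier [3–9 12, 4–9 12, 8–9 3] → take 8–9 (3); add 9.
Step 7: frontier [7–9 13] → take 7–9 (13); add 7.
Step 8: frontier [6–7 4] → take 6–7 (4); add 6.
Vertex order: 3, 4, 5, 2, 1, 8, 9, 7, 6. The 9th vertex is 6.

6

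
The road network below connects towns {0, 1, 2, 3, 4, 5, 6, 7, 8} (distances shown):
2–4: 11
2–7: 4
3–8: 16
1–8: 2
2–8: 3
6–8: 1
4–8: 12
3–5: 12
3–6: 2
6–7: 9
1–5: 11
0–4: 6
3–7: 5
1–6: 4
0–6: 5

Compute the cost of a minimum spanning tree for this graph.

Prim's algorithm from 2:
Step 1: cheapest edge leaving the tree is 2–8 (3); add 8.
Step 2: cheapest edge leaving the tree is 6–8 (1); add 6.
Step 3: cheapest edge leaving the tree is 1–8 (2); add 1.
Step 4: cheapest edge leaving the tree is 3–6 (2); add 3.
Step 5: cheapest edge leaving the tree is 2–7 (4); add 7.
Step 6: cheapest edge leaving the tree is 0–6 (5); add 0.
Step 7: cheapest edge leaving the tree is 0–4 (6); add 4.
Step 8: cheapest edge leaving the tree is 1–5 (11); add 5.
MST edges: 2–8, 6–8, 1–8, 3–6, 2–7, 0–6, 0–4, 1–5; total weight 3+1+2+2+4+5+6+11 = 34.

34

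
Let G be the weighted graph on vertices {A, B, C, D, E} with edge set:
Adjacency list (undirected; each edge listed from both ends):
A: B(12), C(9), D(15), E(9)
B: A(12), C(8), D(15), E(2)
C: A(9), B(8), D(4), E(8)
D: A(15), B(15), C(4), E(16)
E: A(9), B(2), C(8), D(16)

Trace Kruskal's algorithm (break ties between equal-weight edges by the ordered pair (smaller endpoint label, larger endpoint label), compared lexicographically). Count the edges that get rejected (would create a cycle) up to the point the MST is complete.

1

Sort edges by weight, then run Kruskal:
B E (2): add — endpoints in different components.
C D (4): add — endpoints in different components.
B C (8): add — endpoints in different components.
C E (8): skip — C and E already connected.
A C (9): add — endpoints in different components.
Edges rejected before the tree was complete: 1.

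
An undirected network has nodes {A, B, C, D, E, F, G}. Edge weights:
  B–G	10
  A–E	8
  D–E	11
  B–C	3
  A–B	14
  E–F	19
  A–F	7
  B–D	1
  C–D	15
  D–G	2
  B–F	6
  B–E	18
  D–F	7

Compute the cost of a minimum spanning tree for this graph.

Kruskal's algorithm — process edges by increasing weight (ties by edge label):
B–D (1): add. Components now {A} {B,D} {C} {E} {F} {G}
D–G (2): add. Components now {A} {B,D,G} {C} {E} {F}
B–C (3): add. Components now {A} {B,C,D,G} {E} {F}
B–F (6): add. Components now {A} {B,C,D,F,G} {E}
A–F (7): add. Components now {A,B,C,D,F,G} {E}
D–F (7): skip — D and F already connected.
A–E (8): add. Components now {A,B,C,D,E,F,G}
MST edges: B–D, D–G, B–C, B–F, A–F, A–E; total weight 1+2+3+6+7+8 = 27.

27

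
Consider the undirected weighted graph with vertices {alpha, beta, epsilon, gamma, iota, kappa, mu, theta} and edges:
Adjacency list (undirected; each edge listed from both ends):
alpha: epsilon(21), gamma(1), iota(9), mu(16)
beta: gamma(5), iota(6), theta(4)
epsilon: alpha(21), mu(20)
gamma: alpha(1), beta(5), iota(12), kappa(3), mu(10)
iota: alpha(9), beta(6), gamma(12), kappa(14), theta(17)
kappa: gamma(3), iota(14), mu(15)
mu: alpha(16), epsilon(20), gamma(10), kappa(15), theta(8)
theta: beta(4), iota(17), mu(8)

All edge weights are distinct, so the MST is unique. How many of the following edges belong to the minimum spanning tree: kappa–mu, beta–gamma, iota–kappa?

1

Kruskal: consider edges lightest-first.
alpha–gamma (1): add — endpoints in different components.
gamma–kappa (3): add — endpoints in different components.
beta–theta (4): add — endpoints in different components.
beta–gamma (5): add — endpoints in different components.
beta–iota (6): add — endpoints in different components.
mu–theta (8): add — endpoints in different components.
alpha–iota (9): skip — iota and alpha already connected.
gamma–mu (10): skip — mu and gamma already connected.
gamma–iota (12): skip — iota and gamma already connected.
iota–kappa (14): skip — iota and kappa already connected.
kappa–mu (15): skip — mu and kappa already connected.
alpha–mu (16): skip — mu and alpha already connected.
iota–theta (17): skip — iota and theta already connected.
epsilon–mu (20): add — endpoints in different components.
MST edge set: {alpha–gamma, gamma–kappa, beta–theta, beta–gamma, beta–iota, mu–theta, epsilon–mu}.
Of the listed edges, {beta–gamma} are in the MST → 1.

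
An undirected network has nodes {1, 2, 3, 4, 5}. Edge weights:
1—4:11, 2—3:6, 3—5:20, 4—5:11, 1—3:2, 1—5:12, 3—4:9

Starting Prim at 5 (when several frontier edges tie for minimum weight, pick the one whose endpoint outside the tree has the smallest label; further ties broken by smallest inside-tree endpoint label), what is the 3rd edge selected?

Prim, starting at 5.
Step 1: frontier [4—5 11, 1—5 12, 3—5 20] → take 4—5 (11); add 4.
Step 2: frontier [3—4 9, 1—4 11, 1—5 12, 3—5 20] → take 3—4 (9); add 3.
Step 3: frontier [1—3 2, 2—3 6, 1—4 11, 1—5 12] → take 1—3 (2); add 1.
Step 4: frontier [2—3 6] → take 2—3 (6); add 2.
The 3rd edge added is 1—3.

1-3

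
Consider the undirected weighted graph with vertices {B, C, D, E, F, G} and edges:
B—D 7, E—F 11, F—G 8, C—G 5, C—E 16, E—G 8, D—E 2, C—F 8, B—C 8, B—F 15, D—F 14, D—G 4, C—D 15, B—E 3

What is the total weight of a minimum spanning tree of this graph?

Kruskal: consider edges lightest-first.
D—E (2): add. Components now {B} {C} {D,E} {F} {G}
B—E (3): add. Components now {B,D,E} {C} {F} {G}
D—G (4): add. Components now {B,D,E,G} {C} {F}
C—G (5): add. Components now {B,C,D,E,G} {F}
B—D (7): skip — B and D already connected.
B—C (8): skip — B and C already connected.
C—F (8): add. Components now {B,C,D,E,F,G}
MST edges: D—E, B—E, D—G, C—G, C—F; total weight 2+3+4+5+8 = 22.

22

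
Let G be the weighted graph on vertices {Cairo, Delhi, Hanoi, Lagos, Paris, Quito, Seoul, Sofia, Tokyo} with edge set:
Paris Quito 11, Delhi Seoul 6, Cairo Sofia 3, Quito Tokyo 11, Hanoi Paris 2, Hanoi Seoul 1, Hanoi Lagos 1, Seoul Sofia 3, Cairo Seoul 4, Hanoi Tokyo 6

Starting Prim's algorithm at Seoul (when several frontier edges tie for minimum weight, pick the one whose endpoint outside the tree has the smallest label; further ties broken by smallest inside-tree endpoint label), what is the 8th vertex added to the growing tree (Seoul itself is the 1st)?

Tokyo

Grow the tree from Seoul using Prim:
Step 1: frontier [Hanoi Seoul 1, Seoul Sofia 3, Cairo Seoul 4, Delhi Seoul 6] → take Hanoi Seoul (1); add Hanoi.
Step 2: frontier [Hanoi Lagos 1, Hanoi Paris 2, Hanoi Tokyo 6, Seoul Sofia 3, Cairo Seoul 4, Delhi Seoul 6] → take Hanoi Lagos (1); add Lagos.
Step 3: frontier [Hanoi Paris 2, Hanoi Tokyo 6, Seoul Sofia 3, Cairo Seoul 4, Delhi Seoul 6] → take Hanoi Paris (2); add Paris.
Step 4: frontier [Hanoi Tokyo 6, Paris Quito 11, Seoul Sofia 3, Cairo Seoul 4, Delhi Seoul 6] → take Seoul Sofia (3); add Sofia.
Step 5: frontier [Hanoi Tokyo 6, Paris Quito 11, Cairo Seoul 4, Delhi Seoul 6, Cairo Sofia 3] → take Cairo Sofia (3); add Cairo.
Step 6: frontier [Hanoi Tokyo 6, Paris Quito 11, Delhi Seoul 6] → take Delhi Seoul (6); add Delhi.
Step 7: frontier [Hanoi Tokyo 6, Paris Quito 11] → take Hanoi Tokyo (6); add Tokyo.
Step 8: frontier [Paris Quito 11, Quito Tokyo 11] → take Paris Quito (11); add Quito.
Vertex order: Seoul, Hanoi, Lagos, Paris, Sofia, Cairo, Delhi, Tokyo, Quito. The 8th vertex is Tokyo.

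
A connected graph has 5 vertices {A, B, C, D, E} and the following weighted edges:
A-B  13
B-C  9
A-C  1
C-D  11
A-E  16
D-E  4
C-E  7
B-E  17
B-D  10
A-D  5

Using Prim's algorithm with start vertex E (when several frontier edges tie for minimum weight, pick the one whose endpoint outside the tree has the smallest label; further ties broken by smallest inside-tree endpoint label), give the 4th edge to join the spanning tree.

B-C

Prim, starting at E.
Step 1: frontier [D-E 4, C-E 7, A-E 16, B-E 17] → take D-E (4); add D.
Step 2: frontier [A-D 5, B-D 10, C-D 11, C-E 7, A-E 16, B-E 17] → take A-D (5); add A.
Step 3: frontier [A-C 1, A-B 13, B-D 10, C-D 11, C-E 7, B-E 17] → take A-C (1); add C.
Step 4: frontier [A-B 13, B-C 9, B-D 10, B-E 17] → take B-C (9); add B.
The 4th edge added is B-C.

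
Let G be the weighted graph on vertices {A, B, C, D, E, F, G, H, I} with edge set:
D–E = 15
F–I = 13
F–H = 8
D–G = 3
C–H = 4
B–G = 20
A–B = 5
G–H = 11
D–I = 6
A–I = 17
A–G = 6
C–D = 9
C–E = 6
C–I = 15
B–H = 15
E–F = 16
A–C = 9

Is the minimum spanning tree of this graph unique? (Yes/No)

No

Kruskal: consider edges lightest-first.
D–G (3): add — endpoints in different components.
C–H (4): add — endpoints in different components.
A–B (5): add — endpoints in different components.
A–G (6): add — endpoints in different components.
C–E (6): add — endpoints in different components.
D–I (6): add — endpoints in different components.
F–H (8): add — endpoints in different components.
A–C (9): add — endpoints in different components.
Non-tree edge C–D has weight 9, equal to the heaviest edge on its tree cycle — swapping gives another MST of the same weight. Not unique.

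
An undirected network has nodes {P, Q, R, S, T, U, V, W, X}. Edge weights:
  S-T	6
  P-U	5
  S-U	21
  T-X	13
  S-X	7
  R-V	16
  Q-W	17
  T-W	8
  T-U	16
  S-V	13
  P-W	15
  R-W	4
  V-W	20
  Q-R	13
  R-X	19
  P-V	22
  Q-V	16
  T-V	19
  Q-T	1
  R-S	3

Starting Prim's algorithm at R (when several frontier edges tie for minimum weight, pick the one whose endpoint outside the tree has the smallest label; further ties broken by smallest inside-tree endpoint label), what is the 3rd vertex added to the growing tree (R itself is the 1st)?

Grow the tree from R using Prim:
Step 1: cheapest edge leaving the tree is R-S (3); add S.
Step 2: cheapest edge leaving the tree is R-W (4); add W.
Step 3: cheapest edge leaving the tree is S-T (6); add T.
Step 4: cheapest edge leaving the tree is Q-T (1); add Q.
Step 5: cheapest edge leaving the tree is S-X (7); add X.
Step 6: cheapest edge leaving the tree is S-V (13); add V.
Step 7: cheapest edge leaving the tree is P-W (15); add P.
Step 8: cheapest edge leaving the tree is P-U (5); add U.
Vertex order: R, S, W, T, Q, X, V, P, U. The 3rd vertex is W.

W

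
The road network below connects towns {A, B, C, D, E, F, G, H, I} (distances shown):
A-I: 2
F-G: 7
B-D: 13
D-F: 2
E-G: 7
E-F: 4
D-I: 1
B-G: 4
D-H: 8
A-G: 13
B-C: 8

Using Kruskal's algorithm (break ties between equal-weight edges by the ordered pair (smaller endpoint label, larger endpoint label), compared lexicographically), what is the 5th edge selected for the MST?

Kruskal: consider edges lightest-first.
D-I (1): add — endpoints in different components.
A-I (2): add — endpoints in different components.
D-F (2): add — endpoints in different components.
B-G (4): add — endpoints in different components.
E-F (4): add — endpoints in different components.
E-G (7): add — endpoints in different components.
F-G (7): skip — F and G already connected.
B-C (8): add — endpoints in different components.
D-H (8): add — endpoints in different components.
The 5th edge added is E-F.

E-F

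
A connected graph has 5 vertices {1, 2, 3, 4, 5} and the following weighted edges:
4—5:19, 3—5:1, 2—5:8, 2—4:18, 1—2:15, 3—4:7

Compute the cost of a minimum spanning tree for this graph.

31

Sort edges by weight, then run Kruskal:
3—5 (1): add — endpoints in different components.
3—4 (7): add — endpoints in different components.
2—5 (8): add — endpoints in different components.
1—2 (15): add — endpoints in different components.
MST edges: 3—5, 3—4, 2—5, 1—2; total weight 1+7+8+15 = 31.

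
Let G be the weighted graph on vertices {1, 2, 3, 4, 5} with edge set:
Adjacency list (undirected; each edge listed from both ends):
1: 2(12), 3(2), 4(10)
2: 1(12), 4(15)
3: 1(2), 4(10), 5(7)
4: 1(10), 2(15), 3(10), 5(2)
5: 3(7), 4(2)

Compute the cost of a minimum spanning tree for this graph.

Kruskal's algorithm — process edges by increasing weight (ties by edge label):
1—3 (2): add — endpoints in different components.
4—5 (2): add — endpoints in different components.
3—5 (7): add — endpoints in different components.
1—4 (10): skip — 1 and 4 already connected.
3—4 (10): skip — 3 and 4 already connected.
1—2 (12): add — endpoints in different components.
MST edges: 1—3, 4—5, 3—5, 1—2; total weight 2+2+7+12 = 23.

23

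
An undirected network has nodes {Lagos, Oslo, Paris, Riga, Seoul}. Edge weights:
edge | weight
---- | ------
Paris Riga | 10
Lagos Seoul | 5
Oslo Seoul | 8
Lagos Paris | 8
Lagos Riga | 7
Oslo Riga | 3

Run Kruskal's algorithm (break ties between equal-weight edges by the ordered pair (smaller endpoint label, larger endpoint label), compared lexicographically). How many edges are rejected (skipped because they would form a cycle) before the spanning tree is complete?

Kruskal: consider edges lightest-first.
Oslo Riga (3): add. Components now {Oslo,Riga} {Paris} {Lagos} {Seoul}
Lagos Seoul (5): add. Components now {Oslo,Riga} {Paris} {Lagos,Seoul}
Lagos Riga (7): add. Components now {Lagos,Oslo,Riga,Seoul} {Paris}
Lagos Paris (8): add. Components now {Lagos,Oslo,Paris,Riga,Seoul}
Edges rejected before the tree was complete: 0.

0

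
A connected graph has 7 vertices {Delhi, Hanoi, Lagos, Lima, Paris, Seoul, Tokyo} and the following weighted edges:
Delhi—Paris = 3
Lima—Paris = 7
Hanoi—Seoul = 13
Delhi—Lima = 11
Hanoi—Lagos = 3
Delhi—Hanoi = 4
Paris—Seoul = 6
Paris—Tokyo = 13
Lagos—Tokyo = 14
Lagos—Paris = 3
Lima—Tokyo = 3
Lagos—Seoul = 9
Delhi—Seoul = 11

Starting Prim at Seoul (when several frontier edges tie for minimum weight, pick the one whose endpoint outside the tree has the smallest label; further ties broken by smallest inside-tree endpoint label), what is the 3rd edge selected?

Prim, starting at Seoul.
Step 1: frontier [Paris—Seoul 6, Lagos—Seoul 9, Delhi—Seoul 11, Hanoi—Seoul 13] → take Paris—Seoul (6); add Paris.
Step 2: frontier [Delhi—Paris 3, Lagos—Paris 3, Lima—Paris 7, Paris—Tokyo 13, Lagos—Seoul 9, Delhi—Seoul 11, Hanoi—Seoul 13] → take Delhi—Paris (3); add Delhi.
Step 3: frontier [Delhi—Hanoi 4, Delhi—Lima 11, Lagos—Paris 3, Lima—Paris 7, Paris—Tokyo 13, Lagos—Seoul 9, Hanoi—Seoul 13] → take Lagos—Paris (3); add Lagos.
Step 4: frontier [Delhi—Hanoi 4, Delhi—Lima 11, Hanoi—Lagos 3, Lagos—Tokyo 14, Lima—Paris 7, Paris—Tokyo 13, Hanoi—Seoul 13] → take Hanoi—Lagos (3); add Hanoi.
Step 5: frontier [Delhi—Lima 11, Lagos—Tokyo 14, Lima—Paris 7, Paris—Tokyo 13] → take Lima—Paris (7); add Lima.
Step 6: frontier [Lagos—Tokyo 14, Lima—Tokyo 3, Paris—Tokyo 13] → take Lima—Tokyo (3); add Tokyo.
The 3rd edge added is Lagos—Paris.

Lagos-Paris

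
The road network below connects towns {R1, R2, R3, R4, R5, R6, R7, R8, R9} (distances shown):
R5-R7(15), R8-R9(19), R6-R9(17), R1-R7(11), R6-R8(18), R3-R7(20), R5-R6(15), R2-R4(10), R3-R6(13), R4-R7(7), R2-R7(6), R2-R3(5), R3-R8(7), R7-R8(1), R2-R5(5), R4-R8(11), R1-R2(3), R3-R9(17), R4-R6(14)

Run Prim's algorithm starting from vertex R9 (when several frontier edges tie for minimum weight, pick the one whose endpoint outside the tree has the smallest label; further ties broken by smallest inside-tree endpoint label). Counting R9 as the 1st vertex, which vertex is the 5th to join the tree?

Prim, starting at R9.
Step 1: cheapest edge leaving the tree is R3-R9 (17); add R3.
Step 2: cheapest edge leaving the tree is R2-R3 (5); add R2.
Step 3: cheapest edge leaving the tree is R1-R2 (3); add R1.
Step 4: cheapest edge leaving the tree is R2-R5 (5); add R5.
Step 5: cheapest edge leaving the tree is R2-R7 (6); add R7.
Step 6: cheapest edge leaving the tree is R7-R8 (1); add R8.
Step 7: cheapest edge leaving the tree is R4-R7 (7); add R4.
Step 8: cheapest edge leaving the tree is R3-R6 (13); add R6.
Vertex order: R9, R3, R2, R1, R5, R7, R8, R4, R6. The 5th vertex is R5.

R5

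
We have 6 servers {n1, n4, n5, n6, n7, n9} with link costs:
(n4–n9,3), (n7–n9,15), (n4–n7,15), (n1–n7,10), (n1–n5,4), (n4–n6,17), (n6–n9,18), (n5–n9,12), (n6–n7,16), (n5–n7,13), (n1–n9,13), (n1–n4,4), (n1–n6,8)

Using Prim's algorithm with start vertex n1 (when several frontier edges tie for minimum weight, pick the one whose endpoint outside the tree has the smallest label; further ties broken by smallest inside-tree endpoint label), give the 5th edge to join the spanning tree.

n1-n7

Prim, starting at n1.
Step 1: frontier [n1–n4 4, n1–n5 4, n1–n6 8, n1–n7 10, n1–n9 13] → take n1–n4 (4); add n4.
Step 2: frontier [n1–n5 4, n1–n6 8, n1–n7 10, n1–n9 13, n4–n9 3, n4–n7 15, n4–n6 17] → take n4–n9 (3); add n9.
Step 3: frontier [n1–n5 4, n1–n6 8, n1–n7 10, n4–n7 15, n4–n6 17, n5–n9 12, n7–n9 15, n6–n9 18] → take n1–n5 (4); add n5.
Step 4: frontier [n1–n6 8, n1–n7 10, n4–n7 15, n4–n6 17, n5–n7 13, n7–n9 15, n6–n9 18] → take n1–n6 (8); add n6.
Step 5: frontier [n1–n7 10, n4–n7 15, n5–n7 13, n6–n7 16, n7–n9 15] → take n1–n7 (10); add n7.
The 5th edge added is n1–n7.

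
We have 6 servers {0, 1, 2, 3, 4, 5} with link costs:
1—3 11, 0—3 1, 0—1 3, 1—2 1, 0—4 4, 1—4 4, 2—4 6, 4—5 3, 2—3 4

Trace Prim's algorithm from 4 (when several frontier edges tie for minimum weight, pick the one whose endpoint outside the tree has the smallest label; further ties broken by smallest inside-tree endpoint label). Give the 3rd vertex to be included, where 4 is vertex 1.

Prim's algorithm from 4:
Step 1: cheapest edge leaving the tree is 4—5 (3); add 5.
Step 2: cheapest edge leaving the tree is 0—4 (4); add 0.
Step 3: cheapest edge leaving the tree is 0—3 (1); add 3.
Step 4: cheapest edge leaving the tree is 0—1 (3); add 1.
Step 5: cheapest edge leaving the tree is 1—2 (1); add 2.
Vertex order: 4, 5, 0, 3, 1, 2. The 3rd vertex is 0.

0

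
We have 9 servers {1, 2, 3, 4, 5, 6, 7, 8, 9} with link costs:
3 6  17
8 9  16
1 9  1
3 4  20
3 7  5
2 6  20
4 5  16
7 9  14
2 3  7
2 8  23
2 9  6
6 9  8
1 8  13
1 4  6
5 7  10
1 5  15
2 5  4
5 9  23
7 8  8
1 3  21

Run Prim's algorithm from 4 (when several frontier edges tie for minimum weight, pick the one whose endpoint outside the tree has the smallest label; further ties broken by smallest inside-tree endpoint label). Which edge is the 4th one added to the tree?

2-5

Prim, starting at 4.
Step 1: cheapest edge leaving the tree is 1 4 (6); add 1.
Step 2: cheapest edge leaving the tree is 1 9 (1); add 9.
Step 3: cheapest edge leaving the tree is 2 9 (6); add 2.
Step 4: cheapest edge leaving the tree is 2 5 (4); add 5.
Step 5: cheapest edge leaving the tree is 2 3 (7); add 3.
Step 6: cheapest edge leaving the tree is 3 7 (5); add 7.
Step 7: cheapest edge leaving the tree is 6 9 (8); add 6.
Step 8: cheapest edge leaving the tree is 7 8 (8); add 8.
The 4th edge added is 2 5.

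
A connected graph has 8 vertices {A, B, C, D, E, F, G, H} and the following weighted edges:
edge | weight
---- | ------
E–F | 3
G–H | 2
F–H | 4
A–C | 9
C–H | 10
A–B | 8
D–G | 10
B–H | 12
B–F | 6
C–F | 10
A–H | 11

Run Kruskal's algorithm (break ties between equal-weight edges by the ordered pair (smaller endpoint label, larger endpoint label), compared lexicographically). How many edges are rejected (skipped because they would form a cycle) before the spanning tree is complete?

2

Kruskal: consider edges lightest-first.
G–H (2): add — endpoints in different components.
E–F (3): add — endpoints in different components.
F–H (4): add — endpoints in different components.
B–F (6): add — endpoints in different components.
A–B (8): add — endpoints in different components.
A–C (9): add — endpoints in different components.
C–F (10): skip — C and F already connected.
C–H (10): skip — C and H already connected.
D–G (10): add — endpoints in different components.
Edges rejected before the tree was complete: 2.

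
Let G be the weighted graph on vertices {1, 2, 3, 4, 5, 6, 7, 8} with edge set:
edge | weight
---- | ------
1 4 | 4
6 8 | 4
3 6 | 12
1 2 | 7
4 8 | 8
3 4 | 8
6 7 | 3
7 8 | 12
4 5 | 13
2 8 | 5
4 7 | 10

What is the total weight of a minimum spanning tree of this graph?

Prim, starting at 4.
Step 1: frontier [1 4 4, 3 4 8, 4 8 8, 4 7 10, 4 5 13] → take 1 4 (4); add 1.
Step 2: frontier [1 2 7, 3 4 8, 4 8 8, 4 7 10, 4 5 13] → take 1 2 (7); add 2.
Step 3: frontier [2 8 5, 3 4 8, 4 8 8, 4 7 10, 4 5 13] → take 2 8 (5); add 8.
Step 4: frontier [3 4 8, 4 7 10, 4 5 13, 6 8 4, 7 8 12] → take 6 8 (4); add 6.
Step 5: frontier [3 4 8, 4 7 10, 4 5 13, 6 7 3, 3 6 12, 7 8 12] → take 6 7 (3); add 7.
Step 6: frontier [3 4 8, 4 5 13, 3 6 12] → take 3 4 (8); add 3.
Step 7: frontier [4 5 13] → take 4 5 (13); add 5.
MST edges: 1 4, 1 2, 2 8, 6 8, 6 7, 3 4, 4 5; total weight 4+7+5+4+3+8+13 = 44.

44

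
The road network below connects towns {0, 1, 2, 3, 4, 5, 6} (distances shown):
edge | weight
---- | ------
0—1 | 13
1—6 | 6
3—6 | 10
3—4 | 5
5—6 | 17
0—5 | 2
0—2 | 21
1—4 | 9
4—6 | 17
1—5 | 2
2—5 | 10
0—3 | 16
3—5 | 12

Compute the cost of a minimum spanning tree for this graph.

34

Kruskal's algorithm — process edges by increasing weight (ties by edge label):
0—5 (2): add — endpoints in different components.
1—5 (2): add — endpoints in different components.
3—4 (5): add — endpoints in different components.
1—6 (6): add — endpoints in different components.
1—4 (9): add — endpoints in different components.
2—5 (10): add — endpoints in different components.
MST edges: 0—5, 1—5, 3—4, 1—6, 1—4, 2—5; total weight 2+2+5+6+9+10 = 34.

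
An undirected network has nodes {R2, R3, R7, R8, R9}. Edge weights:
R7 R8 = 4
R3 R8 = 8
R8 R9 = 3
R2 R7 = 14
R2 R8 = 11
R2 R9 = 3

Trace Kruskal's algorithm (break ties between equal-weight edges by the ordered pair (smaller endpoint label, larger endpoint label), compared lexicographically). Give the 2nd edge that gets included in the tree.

Sort edges by weight, then run Kruskal:
R2 R9 (3): add. Components now {R7} {R2,R9} {R3} {R8}
R8 R9 (3): add. Components now {R7} {R2,R8,R9} {R3}
R7 R8 (4): add. Components now {R2,R7,R8,R9} {R3}
R3 R8 (8): add. Components now {R2,R3,R7,R8,R9}
The 2nd edge added is R8 R9.

R8-R9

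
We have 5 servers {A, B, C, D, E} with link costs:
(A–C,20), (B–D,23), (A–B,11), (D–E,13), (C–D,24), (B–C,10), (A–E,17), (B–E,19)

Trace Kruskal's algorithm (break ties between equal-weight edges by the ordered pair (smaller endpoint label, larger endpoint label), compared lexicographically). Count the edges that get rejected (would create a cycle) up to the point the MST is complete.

0

Kruskal: consider edges lightest-first.
B–C (10): add. Components now {A} {B,C} {D} {E}
A–B (11): add. Components now {A,B,C} {D} {E}
D–E (13): add. Components now {A,B,C} {D,E}
A–E (17): add. Components now {A,B,C,D,E}
Edges rejected before the tree was complete: 0.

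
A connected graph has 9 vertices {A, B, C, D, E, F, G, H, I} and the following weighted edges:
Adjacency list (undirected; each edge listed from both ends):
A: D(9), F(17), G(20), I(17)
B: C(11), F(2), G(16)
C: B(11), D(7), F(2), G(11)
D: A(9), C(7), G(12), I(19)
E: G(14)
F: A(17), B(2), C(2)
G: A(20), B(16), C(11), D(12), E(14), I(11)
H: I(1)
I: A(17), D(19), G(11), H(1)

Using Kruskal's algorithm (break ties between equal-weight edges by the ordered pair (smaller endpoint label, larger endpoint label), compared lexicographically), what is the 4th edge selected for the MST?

Kruskal's algorithm — process edges by increasing weight (ties by edge label):
H—I (1): add — endpoints in different components.
B—F (2): add — endpoints in different components.
C—F (2): add — endpoints in different components.
C—D (7): add — endpoints in different components.
A—D (9): add — endpoints in different components.
B—C (11): skip — B and C already connected.
C—G (11): add — endpoints in different components.
G—I (11): add — endpoints in different components.
D—G (12): skip — D and G already connected.
E—G (14): add — endpoints in different components.
The 4th edge added is C—D.

C-D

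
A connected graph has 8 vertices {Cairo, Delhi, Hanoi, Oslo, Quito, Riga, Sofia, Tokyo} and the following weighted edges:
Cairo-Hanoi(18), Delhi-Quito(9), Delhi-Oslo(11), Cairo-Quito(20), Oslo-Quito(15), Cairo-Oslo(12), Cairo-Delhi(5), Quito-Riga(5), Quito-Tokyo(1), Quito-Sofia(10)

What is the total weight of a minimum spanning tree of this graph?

Grow the tree from Hanoi using Prim:
Step 1: frontier [Cairo-Hanoi 18] → take Cairo-Hanoi (18); add Cairo.
Step 2: frontier [Cairo-Delhi 5, Cairo-Oslo 12, Cairo-Quito 20] → take Cairo-Delhi (5); add Delhi.
Step 3: frontier [Cairo-Oslo 12, Cairo-Quito 20, Delhi-Quito 9, Delhi-Oslo 11] → take Delhi-Quito (9); add Quito.
Step 4: frontier [Cairo-Oslo 12, Delhi-Oslo 11, Quito-Tokyo 1, Quito-Riga 5, Quito-Sofia 10, Oslo-Quito 15] → take Quito-Tokyo (1); add Tokyo.
Step 5: frontier [Cairo-Oslo 12, Delhi-Oslo 11, Quito-Riga 5, Quito-Sofia 10, Oslo-Quito 15] → take Quito-Riga (5); add Riga.
Step 6: frontier [Cairo-Oslo 12, Delhi-Oslo 11, Quito-Sofia 10, Oslo-Quito 15] → take Quito-Sofia (10); add Sofia.
Step 7: frontier [Cairo-Oslo 12, Delhi-Oslo 11, Oslo-Quito 15] → take Delhi-Oslo (11); add Oslo.
MST edges: Cairo-Hanoi, Cairo-Delhi, Delhi-Quito, Quito-Tokyo, Quito-Riga, Quito-Sofia, Delhi-Oslo; total weight 18+5+9+1+5+10+11 = 59.

59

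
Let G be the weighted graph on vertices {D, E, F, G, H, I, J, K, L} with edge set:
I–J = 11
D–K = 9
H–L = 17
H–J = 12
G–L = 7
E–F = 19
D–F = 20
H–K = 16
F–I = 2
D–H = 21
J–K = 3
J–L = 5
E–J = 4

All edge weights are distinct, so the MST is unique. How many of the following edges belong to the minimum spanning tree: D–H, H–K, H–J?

1

Kruskal's algorithm — process edges by increasing weight (ties by edge label):
F–I (2): add — endpoints in different components.
J–K (3): add — endpoints in different components.
E–J (4): add — endpoints in different components.
J–L (5): add — endpoints in different components.
G–L (7): add — endpoints in different components.
D–K (9): add — endpoints in different components.
I–J (11): add — endpoints in different components.
H–J (12): add — endpoints in different components.
MST edge set: {F–I, J–K, E–J, J–L, G–L, D–K, I–J, H–J}.
Of the listed edges, {H–J} are in the MST → 1.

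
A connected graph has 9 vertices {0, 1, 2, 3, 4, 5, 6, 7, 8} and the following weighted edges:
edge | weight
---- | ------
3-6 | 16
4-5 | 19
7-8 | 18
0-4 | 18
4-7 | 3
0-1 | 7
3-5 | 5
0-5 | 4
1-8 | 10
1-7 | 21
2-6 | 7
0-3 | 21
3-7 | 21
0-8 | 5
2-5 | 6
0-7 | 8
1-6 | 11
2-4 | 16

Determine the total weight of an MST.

45

Prim's algorithm from 0:
Step 1: cheapest edge leaving the tree is 0-5 (4); add 5.
Step 2: cheapest edge leaving the tree is 3-5 (5); add 3.
Step 3: cheapest edge leaving the tree is 0-8 (5); add 8.
Step 4: cheapest edge leaving the tree is 2-5 (6); add 2.
Step 5: cheapest edge leaving the tree is 0-1 (7); add 1.
Step 6: cheapest edge leaving the tree is 2-6 (7); add 6.
Step 7: cheapest edge leaving the tree is 0-7 (8); add 7.
Step 8: cheapest edge leaving the tree is 4-7 (3); add 4.
MST edges: 0-5, 3-5, 0-8, 2-5, 0-1, 2-6, 0-7, 4-7; total weight 4+5+5+6+7+7+8+3 = 45.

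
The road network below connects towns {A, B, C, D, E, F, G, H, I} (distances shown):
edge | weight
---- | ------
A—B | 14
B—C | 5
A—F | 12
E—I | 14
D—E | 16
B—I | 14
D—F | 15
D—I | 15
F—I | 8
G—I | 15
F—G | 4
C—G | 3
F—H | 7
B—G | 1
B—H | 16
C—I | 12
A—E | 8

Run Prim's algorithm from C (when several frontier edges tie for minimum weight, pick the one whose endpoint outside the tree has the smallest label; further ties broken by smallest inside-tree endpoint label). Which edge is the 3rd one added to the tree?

F-G

Prim, starting at C.
Step 1: cheapest edge leaving the tree is C—G (3); add G.
Step 2: cheapest edge leaving the tree is B—G (1); add B.
Step 3: cheapest edge leaving the tree is F—G (4); add F.
Step 4: cheapest edge leaving the tree is F—H (7); add H.
Step 5: cheapest edge leaving the tree is F—I (8); add I.
Step 6: cheapest edge leaving the tree is A—F (12); add A.
Step 7: cheapest edge leaving the tree is A—E (8); add E.
Step 8: cheapest edge leaving the tree is D—F (15); add D.
The 3rd edge added is F—G.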